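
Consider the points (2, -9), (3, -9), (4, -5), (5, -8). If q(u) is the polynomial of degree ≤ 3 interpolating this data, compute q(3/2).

Evaluate each Lagrange basis at u = 3/2:
L_0(3/2) = (-3/2)·(-5/2)·(-7/2)/[(-1)·(-2)·(-3)] = 35/16
L_1(3/2) = (-1/2)·(-5/2)·(-7/2)/[(1)·(-1)·(-2)] = -35/16
L_2(3/2) = (-1/2)·(-3/2)·(-7/2)/[(2)·(1)·(-1)] = 21/16
L_3(3/2) = (-1/2)·(-3/2)·(-5/2)/[(3)·(2)·(1)] = -5/16
Sum: (-9)·(35/16) + (-9)·(-35/16) + (-5)·(21/16) + (-8)·(-5/16) = -65/16

-65/16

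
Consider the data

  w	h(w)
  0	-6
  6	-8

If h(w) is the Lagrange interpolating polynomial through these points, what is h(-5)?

Evaluate each Lagrange basis at w = -5:
L_0(-5) = (-11)/[(-6)] = 11/6
L_1(-5) = (-5)/[(6)] = -5/6
Sum: (-6)·(11/6) + (-8)·(-5/6) = -13/3

-13/3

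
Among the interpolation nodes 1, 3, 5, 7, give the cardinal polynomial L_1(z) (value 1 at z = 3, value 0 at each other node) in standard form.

L_1(z) = (z - 1)(z - 5)(z - 7) / [(2)·(-2)·(-4)]
       = (z^3 - 13z^2 + 47z - 35) / (16)

L_1(z) = (1/16)z^3 - (13/16)z^2 + (47/16)z - 35/16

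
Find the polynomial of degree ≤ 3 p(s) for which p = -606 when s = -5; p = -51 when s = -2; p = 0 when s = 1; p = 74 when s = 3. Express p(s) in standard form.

L_0(s) = (s + 2)(s - 1)(s - 3) / [-144] = -(1/144)s^3 + (1/72)s^2 + (5/144)s - 1/24
L_1(s) = (s + 5)(s - 1)(s - 3) / [45] = (1/45)s^3 + (1/45)s^2 - (17/45)s + 1/3
L_2(s) = (s + 5)(s + 2)(s - 3) / [-36] = -(1/36)s^3 - (1/9)s^2 + (11/36)s + 5/6
L_3(s) = (s + 5)(s + 2)(s - 1) / [80] = (1/80)s^3 + (3/40)s^2 + (3/80)s - 1/8
p(s) = (-606)·L_0 + (-51)·L_1 + 0·L_2 + 74·L_3
  (-606)·L_0(s) = (101/24)s^3 - (101/12)s^2 - (505/24)s + 101/4
  (-51)·L_1(s) = -(17/15)s^3 - (17/15)s^2 + (289/15)s - 17
  0·L_2(s) = 0
  74·L_3(s) = (37/40)s^3 + (111/20)s^2 + (111/40)s - 37/4
Adding term by term: 4s^3 - 4s^2 + s - 1

p(s) = 4s^3 - 4s^2 + s - 1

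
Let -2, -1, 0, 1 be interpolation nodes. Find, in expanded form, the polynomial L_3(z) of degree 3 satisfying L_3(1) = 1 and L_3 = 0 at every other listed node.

L_3(z) = (z + 2)(z + 1)z / [(3)·(2)·(1)]
       = (z^3 + 3z^2 + 2z) / (6)

L_3(z) = (1/6)z^3 + (1/2)z^2 + (1/3)z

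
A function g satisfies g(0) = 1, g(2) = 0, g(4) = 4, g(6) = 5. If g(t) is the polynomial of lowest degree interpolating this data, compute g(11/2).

L_0(11/2) = (7/2)·(3/2)·(-1/2)/[(-2)·(-4)·(-6)] = 7/128
L_1(11/2) = (11/2)·(3/2)·(-1/2)/[(2)·(-2)·(-4)] = -33/128
L_2(11/2) = (11/2)·(7/2)·(-1/2)/[(4)·(2)·(-2)] = 77/128
L_3(11/2) = (11/2)·(7/2)·(3/2)/[(6)·(4)·(2)] = 77/128
Sum: 1·(7/128) + 0 + 4·(77/128) + 5·(77/128) = 175/32

175/32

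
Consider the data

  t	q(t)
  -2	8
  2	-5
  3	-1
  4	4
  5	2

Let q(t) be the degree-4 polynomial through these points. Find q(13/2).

Evaluate each Lagrange basis at t = 13/2:
L_0(13/2) = (9/2)·(7/2)·(5/2)·(3/2)/[(-4)·(-5)·(-6)·(-7)] = 9/128
L_1(13/2) = (17/2)·(7/2)·(5/2)·(3/2)/[(4)·(-1)·(-2)·(-3)] = -595/128
L_2(13/2) = (17/2)·(9/2)·(5/2)·(3/2)/[(5)·(1)·(-1)·(-2)] = 459/32
L_3(13/2) = (17/2)·(9/2)·(7/2)·(3/2)/[(6)·(2)·(1)·(-1)] = -1071/64
L_4(13/2) = (17/2)·(9/2)·(7/2)·(5/2)/[(7)·(3)·(2)·(1)] = 255/32
Sum: 8·(9/128) + (-5)·(-595/128) + (-1)·(459/32) + 4·(-1071/64) + 2·(255/32) = -5317/128

-5317/128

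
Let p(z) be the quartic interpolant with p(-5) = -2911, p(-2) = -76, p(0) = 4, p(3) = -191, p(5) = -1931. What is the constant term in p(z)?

4

L_0(z) = (z + 2)z(z - 3)(z - 5) / [1200] = (1/1200)z^4 - (1/200)z^3 - (1/1200)z^2 + (1/40)z
L_1(z) = (z + 5)z(z - 3)(z - 5) / [-210] = -(1/210)z^4 + (1/70)z^3 + (5/42)z^2 - (5/14)z
L_2(z) = (z + 5)(z + 2)(z - 3)(z - 5) / [150] = (1/150)z^4 - (1/150)z^3 - (31/150)z^2 + (1/6)z + 1
L_3(z) = (z + 5)(z + 2)z(z - 5) / [-240] = -(1/240)z^4 - (1/120)z^3 + (5/48)z^2 + (5/24)z
L_4(z) = (z + 5)(z + 2)z(z - 3) / [700] = (1/700)z^4 + (1/175)z^3 - (11/700)z^2 - (3/70)z
p(z) = (-2911)·L_0 + (-76)·L_1 + 4·L_2 + (-191)·L_3 + (-1931)·L_4
Only the constant term is needed; take it from each L_i and combine:
(-2911)·(0) + (-76)·(0) + 4·(1) + (-191)·(0) + (-1931)·(0) = 4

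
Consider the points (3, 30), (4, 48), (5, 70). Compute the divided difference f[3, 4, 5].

f[3,4] = (48 - 30) / (4 - 3) = 18
f[4,5] = (70 - 48) / (5 - 4) = 22
f[3,4,5] = (22 - 18) / (5 - 3) = 2

2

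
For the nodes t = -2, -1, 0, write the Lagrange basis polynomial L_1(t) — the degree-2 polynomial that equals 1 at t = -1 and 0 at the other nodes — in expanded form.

L_1(t) = -t^2 - 2t

L_1(t) = (t + 2)t / [(1)·(-1)]
       = (t^2 + 2t) / (-1)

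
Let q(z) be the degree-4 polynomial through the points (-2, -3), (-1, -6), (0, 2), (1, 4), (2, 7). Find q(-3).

L_0(-3) = (-2)·(-3)·(-4)·(-5)/[(-1)·(-2)·(-3)·(-4)] = 5
L_1(-3) = (-1)·(-3)·(-4)·(-5)/[(1)·(-1)·(-2)·(-3)] = -10
L_2(-3) = (-1)·(-2)·(-4)·(-5)/[(2)·(1)·(-1)·(-2)] = 10
L_3(-3) = (-1)·(-2)·(-3)·(-5)/[(3)·(2)·(1)·(-1)] = -5
L_4(-3) = (-1)·(-2)·(-3)·(-4)/[(4)·(3)·(2)·(1)] = 1
Sum: (-3)·(5) + (-6)·(-10) + 2·(10) + 4·(-5) + 7·(1) = 52

52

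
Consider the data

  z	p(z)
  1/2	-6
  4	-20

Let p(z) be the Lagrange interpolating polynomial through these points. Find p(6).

-28

L_0(6) = (2)/[(-7/2)] = -4/7
L_1(6) = (11/2)/[(7/2)] = 11/7
Sum: (-6)·(-4/7) + (-20)·(11/7) = -28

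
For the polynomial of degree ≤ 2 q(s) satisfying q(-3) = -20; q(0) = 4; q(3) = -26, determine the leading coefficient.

-3

Build the Lagrange basis polynomials:
L_0(s) = s(s - 3) / [18] = (1/18)s^2 - (1/6)s
L_1(s) = (s + 3)(s - 3) / [-9] = -(1/9)s^2 + 1
L_2(s) = (s + 3)s / [18] = (1/18)s^2 + (1/6)s
q(s) = (-20)·L_0 + 4·L_1 + (-26)·L_2
Only the coefficient of s^2 is needed; take it from each L_i and combine:
(-20)·(1/18) + 4·(-1/9) + (-26)·(1/18) = -3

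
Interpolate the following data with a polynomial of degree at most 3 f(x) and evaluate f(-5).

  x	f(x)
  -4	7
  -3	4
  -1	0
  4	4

Evaluate each Lagrange basis at x = -5:
L_0(-5) = (-2)·(-4)·(-9)/[(-1)·(-3)·(-8)] = 3
L_1(-5) = (-1)·(-4)·(-9)/[(1)·(-2)·(-7)] = -18/7
L_2(-5) = (-1)·(-2)·(-9)/[(3)·(2)·(-5)] = 3/5
L_3(-5) = (-1)·(-2)·(-4)/[(8)·(7)·(5)] = -1/35
Sum: 7·(3) + 4·(-18/7) + 0 + 4·(-1/35) = 53/5

53/5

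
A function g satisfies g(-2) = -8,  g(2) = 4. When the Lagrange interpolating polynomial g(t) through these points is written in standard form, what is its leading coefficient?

3

Build the Lagrange basis polynomials:
L_0(t) = (t - 2) / [-4] = -(1/4)t + 1/2
L_1(t) = (t + 2) / [4] = (1/4)t + 1/2
g(t) = (-8)·L_0 + 4·L_1
Only the coefficient of t is needed; take it from each L_i and combine:
(-8)·(-1/4) + 4·(1/4) = 3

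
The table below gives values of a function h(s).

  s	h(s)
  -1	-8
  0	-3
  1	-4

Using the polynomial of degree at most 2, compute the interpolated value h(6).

-99

L_0(6) = (6)·(5)/[(-1)·(-2)] = 15
L_1(6) = (7)·(5)/[(1)·(-1)] = -35
L_2(6) = (7)·(6)/[(2)·(1)] = 21
Sum: (-8)·(15) + (-3)·(-35) + (-4)·(21) = -99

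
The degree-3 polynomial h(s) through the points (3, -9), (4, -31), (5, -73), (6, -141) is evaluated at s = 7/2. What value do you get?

Using Newton's divided-difference form:
h[3,4] = (-31 - (-9)) / (4 - 3) = -22
h[4,5] = (-73 - (-31)) / (5 - 4) = -42
h[5,6] = (-141 - (-73)) / (6 - 5) = -68
h[3,4,5] = (-42 - (-22)) / (5 - 3) = -10
h[4,5,6] = (-68 - (-42)) / (6 - 4) = -13
h[3,4,5,6] = (-13 - (-10)) / (6 - 3) = -1
h(7/2) = -9 + (-22)·(1/2) + (-10)·(1/2)·(-1/2) + (-1)·(1/2)·(-1/2)·(-3/2) = -143/8

-143/8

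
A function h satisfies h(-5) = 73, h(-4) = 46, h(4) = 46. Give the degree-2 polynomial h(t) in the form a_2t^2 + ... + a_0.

h(t) = 3t^2 - 2

L_0(t) = (t + 4)(t - 4) / [9] = (1/9)t^2 - 16/9
L_1(t) = (t + 5)(t - 4) / [-8] = -(1/8)t^2 - (1/8)t + 5/2
L_2(t) = (t + 5)(t + 4) / [72] = (1/72)t^2 + (1/8)t + 5/18
h(t) = 73·L_0 + 46·L_1 + 46·L_2
  73·L_0(t) = (73/9)t^2 - 1168/9
  46·L_1(t) = -(23/4)t^2 - (23/4)t + 115
  46·L_2(t) = (23/36)t^2 + (23/4)t + 115/9
Adding term by term: 3t^2 - 2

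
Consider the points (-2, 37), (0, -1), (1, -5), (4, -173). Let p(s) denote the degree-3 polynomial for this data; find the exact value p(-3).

107

L_0(-3) = (-3)·(-4)·(-7)/[(-2)·(-3)·(-6)] = 7/3
L_1(-3) = (-1)·(-4)·(-7)/[(2)·(-1)·(-4)] = -7/2
L_2(-3) = (-1)·(-3)·(-7)/[(3)·(1)·(-3)] = 7/3
L_3(-3) = (-1)·(-3)·(-4)/[(6)·(4)·(3)] = -1/6
Sum: 37·(7/3) + (-1)·(-7/2) + (-5)·(7/3) + (-173)·(-1/6) = 107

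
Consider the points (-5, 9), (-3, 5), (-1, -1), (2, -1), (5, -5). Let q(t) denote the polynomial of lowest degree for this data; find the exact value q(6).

-63/4

L_0(6) = (9)·(7)·(4)·(1)/[(-2)·(-4)·(-7)·(-10)] = 9/20
L_1(6) = (11)·(7)·(4)·(1)/[(2)·(-2)·(-5)·(-8)] = -77/40
L_2(6) = (11)·(9)·(4)·(1)/[(4)·(2)·(-3)·(-6)] = 11/4
L_3(6) = (11)·(9)·(7)·(1)/[(7)·(5)·(3)·(-3)] = -11/5
L_4(6) = (11)·(9)·(7)·(4)/[(10)·(8)·(6)·(3)] = 77/40
Sum: 9·(9/20) + 5·(-77/40) + (-1)·(11/4) + (-1)·(-11/5) + (-5)·(77/40) = -63/4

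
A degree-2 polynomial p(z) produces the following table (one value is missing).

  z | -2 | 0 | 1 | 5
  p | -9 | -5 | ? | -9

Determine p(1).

-21/5

The 3 known values determine p uniquely (degree ≤ 2).
L_0(1) = (1)·(-4)/[(-2)·(-7)] = -2/7
L_1(1) = (3)·(-4)/[(2)·(-5)] = 6/5
L_2(1) = (3)·(1)/[(7)·(5)] = 3/35
Sum: (-9)·(-2/7) + (-5)·(6/5) + (-9)·(3/35) = -21/5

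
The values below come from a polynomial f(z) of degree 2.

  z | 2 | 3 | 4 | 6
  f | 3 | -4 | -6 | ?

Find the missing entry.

The 3 known values determine f uniquely (degree ≤ 2).
L_0(6) = (3)·(2)/[(-1)·(-2)] = 3
L_1(6) = (4)·(2)/[(1)·(-1)] = -8
L_2(6) = (4)·(3)/[(2)·(1)] = 6
Sum: 3·(3) + (-4)·(-8) + (-6)·(6) = 5

5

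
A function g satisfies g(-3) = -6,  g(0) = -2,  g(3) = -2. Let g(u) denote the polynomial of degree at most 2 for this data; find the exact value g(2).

-14/9

L_0(2) = (2)·(-1)/[(-3)·(-6)] = -1/9
L_1(2) = (5)·(-1)/[(3)·(-3)] = 5/9
L_2(2) = (5)·(2)/[(6)·(3)] = 5/9
Sum: (-6)·(-1/9) + (-2)·(5/9) + (-2)·(5/9) = -14/9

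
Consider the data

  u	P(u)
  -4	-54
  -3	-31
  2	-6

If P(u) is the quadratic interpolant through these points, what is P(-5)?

-83

Evaluate each Lagrange basis at u = -5:
L_0(-5) = (-2)·(-7)/[(-1)·(-6)] = 7/3
L_1(-5) = (-1)·(-7)/[(1)·(-5)] = -7/5
L_2(-5) = (-1)·(-2)/[(6)·(5)] = 1/15
Sum: (-54)·(7/3) + (-31)·(-7/5) + (-6)·(1/15) = -83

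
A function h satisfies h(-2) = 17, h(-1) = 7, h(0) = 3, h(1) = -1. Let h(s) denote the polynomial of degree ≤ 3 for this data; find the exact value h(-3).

39

L_0(-3) = (-2)·(-3)·(-4)/[(-1)·(-2)·(-3)] = 4
L_1(-3) = (-1)·(-3)·(-4)/[(1)·(-1)·(-2)] = -6
L_2(-3) = (-1)·(-2)·(-4)/[(2)·(1)·(-1)] = 4
L_3(-3) = (-1)·(-2)·(-3)/[(3)·(2)·(1)] = -1
Sum: 17·(4) + 7·(-6) + 3·(4) + (-1)·(-1) = 39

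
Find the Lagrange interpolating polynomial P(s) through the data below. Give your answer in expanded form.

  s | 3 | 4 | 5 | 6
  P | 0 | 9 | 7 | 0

P(s) = s^3 - (35/2)s^2 + (189/2)s - 153

Build the Lagrange basis polynomials:
L_0(s) = (s - 4)(s - 5)(s - 6) / [-6] = -(1/6)s^3 + (5/2)s^2 - (37/3)s + 20
L_1(s) = (s - 3)(s - 5)(s - 6) / [2] = (1/2)s^3 - 7s^2 + (63/2)s - 45
L_2(s) = (s - 3)(s - 4)(s - 6) / [-2] = -(1/2)s^3 + (13/2)s^2 - 27s + 36
L_3(s) = (s - 3)(s - 4)(s - 5) / [6] = (1/6)s^3 - 2s^2 + (47/6)s - 10
P(s) = 0·L_0 + 9·L_1 + 7·L_2 + 0·L_3
  0·L_0(s) = 0
  9·L_1(s) = (9/2)s^3 - 63s^2 + (567/2)s - 405
  7·L_2(s) = -(7/2)s^3 + (91/2)s^2 - 189s + 252
  0·L_3(s) = 0
Adding term by term: s^3 - (35/2)s^2 + (189/2)s - 153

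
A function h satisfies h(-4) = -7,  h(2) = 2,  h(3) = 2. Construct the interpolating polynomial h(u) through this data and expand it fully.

Build the Lagrange basis polynomials:
L_0(u) = (u - 2)(u - 3) / [42] = (1/42)u^2 - (5/42)u + 1/7
L_1(u) = (u + 4)(u - 3) / [-6] = -(1/6)u^2 - (1/6)u + 2
L_2(u) = (u + 4)(u - 2) / [7] = (1/7)u^2 + (2/7)u - 8/7
h(u) = (-7)·L_0 + 2·L_1 + 2·L_2
  (-7)·L_0(u) = -(1/6)u^2 + (5/6)u - 1
  2·L_1(u) = -(1/3)u^2 - (1/3)u + 4
  2·L_2(u) = (2/7)u^2 + (4/7)u - 16/7
Adding term by term: -(3/14)u^2 + (15/14)u + 5/7

h(u) = -(3/14)u^2 + (15/14)u + 5/7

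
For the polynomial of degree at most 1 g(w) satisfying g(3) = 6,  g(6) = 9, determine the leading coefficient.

L_0(w) = (w - 6) / [-3] = -(1/3)w + 2
L_1(w) = (w - 3) / [3] = (1/3)w - 1
g(w) = 6·L_0 + 9·L_1
Only the coefficient of w is needed; take it from each L_i and combine:
6·(-1/3) + 9·(1/3) = 1

1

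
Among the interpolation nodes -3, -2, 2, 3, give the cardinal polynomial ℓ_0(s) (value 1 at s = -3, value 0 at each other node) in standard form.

ℓ_0(s) = -(1/30)s^3 + (1/10)s^2 + (2/15)s - 2/5

ℓ_0(s) = (s + 2)(s - 2)(s - 3) / [(-1)·(-5)·(-6)]
       = (s^3 - 3s^2 - 4s + 12) / (-30)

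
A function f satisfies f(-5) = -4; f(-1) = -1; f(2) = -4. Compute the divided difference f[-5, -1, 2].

-1/4

f[-5,-1] = (-1 - (-4)) / (-1 - (-5)) = 3/4
f[-1,2] = (-4 - (-1)) / (2 - (-1)) = -1
f[-5,-1,2] = (-1 - 3/4) / (2 - (-5)) = -1/4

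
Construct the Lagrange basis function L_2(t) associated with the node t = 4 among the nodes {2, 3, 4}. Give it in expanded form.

L_2(t) = (t - 2)(t - 3) / [(2)·(1)]
       = (t^2 - 5t + 6) / (2)

L_2(t) = (1/2)t^2 - (5/2)t + 3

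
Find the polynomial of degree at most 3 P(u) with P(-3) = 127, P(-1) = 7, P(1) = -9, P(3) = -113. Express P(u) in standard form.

P(u) = -4u^3 + u^2 - 4u - 2

Build the Lagrange basis polynomials:
L_0(u) = (u + 1)(u - 1)(u - 3) / [-48] = -(1/48)u^3 + (1/16)u^2 + (1/48)u - 1/16
L_1(u) = (u + 3)(u - 1)(u - 3) / [16] = (1/16)u^3 - (1/16)u^2 - (9/16)u + 9/16
L_2(u) = (u + 3)(u + 1)(u - 3) / [-16] = -(1/16)u^3 - (1/16)u^2 + (9/16)u + 9/16
L_3(u) = (u + 3)(u + 1)(u - 1) / [48] = (1/48)u^3 + (1/16)u^2 - (1/48)u - 1/16
P(u) = 127·L_0 + 7·L_1 + (-9)·L_2 + (-113)·L_3
  127·L_0(u) = -(127/48)u^3 + (127/16)u^2 + (127/48)u - 127/16
  7·L_1(u) = (7/16)u^3 - (7/16)u^2 - (63/16)u + 63/16
  (-9)·L_2(u) = (9/16)u^3 + (9/16)u^2 - (81/16)u - 81/16
  (-113)·L_3(u) = -(113/48)u^3 - (113/16)u^2 + (113/48)u + 113/16
Adding term by term: -4u^3 + u^2 - 4u - 2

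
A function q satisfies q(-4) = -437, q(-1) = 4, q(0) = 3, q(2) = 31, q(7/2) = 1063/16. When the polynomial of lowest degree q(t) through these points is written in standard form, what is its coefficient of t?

-2

L_0(t) = (t + 1)t(t - 2)(t - 7/2) / [540] = (1/540)t^4 - (1/120)t^3 + (1/360)t^2 + (7/540)t
L_1(t) = (t + 4)t(t - 2)(t - 7/2) / [-81/2] = -(2/81)t^4 + (1/27)t^3 + (10/27)t^2 - (56/81)t
L_2(t) = (t + 4)(t + 1)(t - 2)(t - 7/2) / [28] = (1/28)t^4 - (1/56)t^3 - (33/56)t^2 + (13/28)t + 1
L_3(t) = (t + 4)(t + 1)t(t - 7/2) / [-54] = -(1/54)t^4 - (1/36)t^3 + (1/4)t^2 + (7/27)t
L_4(t) = (t + 4)(t + 1)t(t - 2) / [2835/16] = (16/2835)t^4 + (16/945)t^3 - (32/945)t^2 - (128/2835)t
q(t) = (-437)·L_0 + 4·L_1 + 3·L_2 + 31·L_3 + (1063/16)·L_4
Only the coefficient of t is needed; take it from each L_i and combine:
(-437)·(7/540) + 4·(-56/81) + 3·(13/28) + 31·(7/27) + (1063/16)·(-128/2835) = -2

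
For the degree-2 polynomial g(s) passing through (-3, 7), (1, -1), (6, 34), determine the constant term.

-2

Build the Lagrange basis polynomials:
L_0(s) = (s - 1)(s - 6) / [36] = (1/36)s^2 - (7/36)s + 1/6
L_1(s) = (s + 3)(s - 6) / [-20] = -(1/20)s^2 + (3/20)s + 9/10
L_2(s) = (s + 3)(s - 1) / [45] = (1/45)s^2 + (2/45)s - 1/15
g(s) = 7·L_0 + (-1)·L_1 + 34·L_2
Only the constant term is needed; take it from each L_i and combine:
7·(1/6) + (-1)·(9/10) + 34·(-1/15) = -2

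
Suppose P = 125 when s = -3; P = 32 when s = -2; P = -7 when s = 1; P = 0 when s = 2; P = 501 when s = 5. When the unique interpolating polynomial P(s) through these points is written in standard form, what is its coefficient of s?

L_0(s) = (s + 2)(s - 1)(s - 2)(s - 5) / [160] = (1/160)s^4 - (3/80)s^3 + (1/160)s^2 + (3/20)s - 1/8
L_1(s) = (s + 3)(s - 1)(s - 2)(s - 5) / [-84] = -(1/84)s^4 + (5/84)s^3 + (1/12)s^2 - (41/84)s + 5/14
L_2(s) = (s + 3)(s + 2)(s - 2)(s - 5) / [48] = (1/48)s^4 - (1/24)s^3 - (19/48)s^2 + (1/6)s + 5/4
L_3(s) = (s + 3)(s + 2)(s - 1)(s - 5) / [-60] = -(1/60)s^4 + (1/60)s^3 + (19/60)s^2 + (11/60)s - 1/2
L_4(s) = (s + 3)(s + 2)(s - 1)(s - 2) / [672] = (1/672)s^4 + (1/336)s^3 - (1/96)s^2 - (1/84)s + 1/56
P(s) = 125·L_0 + 32·L_1 + (-7)·L_2 + 0·L_3 + 501·L_4
Only the coefficient of s is needed; take it from each L_i and combine:
125·(3/20) + 32·(-41/84) + (-7)·(1/6) + 0·(11/60) + 501·(-1/84) = -4

-4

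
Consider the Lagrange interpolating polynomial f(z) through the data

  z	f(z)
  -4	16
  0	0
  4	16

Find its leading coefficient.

The leading coefficient equals the top divided difference f[-4,0,4].
f[-4,0] = (0 - 16) / (0 - (-4)) = -4
f[0,4] = (16 - 0) / (4 - 0) = 4
f[-4,0,4] = (4 - (-4)) / (4 - (-4)) = 1

1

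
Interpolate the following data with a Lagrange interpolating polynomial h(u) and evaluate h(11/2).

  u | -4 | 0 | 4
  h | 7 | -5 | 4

Evaluate each Lagrange basis at u = 11/2:
L_0(11/2) = (11/2)·(3/2)/[(-4)·(-8)] = 33/128
L_1(11/2) = (19/2)·(3/2)/[(4)·(-4)] = -57/64
L_2(11/2) = (19/2)·(11/2)/[(8)·(4)] = 209/128
Sum: 7·(33/128) + (-5)·(-57/64) + 4·(209/128) = 1637/128

1637/128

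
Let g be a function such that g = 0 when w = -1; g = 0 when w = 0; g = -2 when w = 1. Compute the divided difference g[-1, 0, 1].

-1

g[-1,0] = (0 - 0) / (0 - (-1)) = 0
g[0,1] = (-2 - 0) / (1 - 0) = -2
g[-1,0,1] = (-2 - 0) / (1 - (-1)) = -1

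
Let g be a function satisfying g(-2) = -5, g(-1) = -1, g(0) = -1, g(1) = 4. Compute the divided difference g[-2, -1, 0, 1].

3/2

g[-2,-1] = (-1 - (-5)) / (-1 - (-2)) = 4
g[-1,0] = (-1 - (-1)) / (0 - (-1)) = 0
g[0,1] = (4 - (-1)) / (1 - 0) = 5
g[-2,-1,0] = (0 - 4) / (0 - (-2)) = -2
g[-1,0,1] = (5 - 0) / (1 - (-1)) = 5/2
g[-2,-1,0,1] = (5/2 - (-2)) / (1 - (-2)) = 3/2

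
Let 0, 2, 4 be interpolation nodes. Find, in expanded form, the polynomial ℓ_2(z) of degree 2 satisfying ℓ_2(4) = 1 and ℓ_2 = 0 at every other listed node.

ℓ_2(z) = z(z - 2) / [(4)·(2)]
       = (z^2 - 2z) / (8)

ℓ_2(z) = (1/8)z^2 - (1/4)z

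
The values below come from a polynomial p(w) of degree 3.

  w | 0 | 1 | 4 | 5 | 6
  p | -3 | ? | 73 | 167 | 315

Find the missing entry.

-5

The 4 known values determine p uniquely (degree ≤ 3).
Evaluate each Lagrange basis at w = 1:
L_0(1) = (-3)·(-4)·(-5)/[(-4)·(-5)·(-6)] = 1/2
L_1(1) = (1)·(-4)·(-5)/[(4)·(-1)·(-2)] = 5/2
L_2(1) = (1)·(-3)·(-5)/[(5)·(1)·(-1)] = -3
L_3(1) = (1)·(-3)·(-4)/[(6)·(2)·(1)] = 1
Sum: (-3)·(1/2) + 73·(5/2) + 167·(-3) + 315·(1) = -5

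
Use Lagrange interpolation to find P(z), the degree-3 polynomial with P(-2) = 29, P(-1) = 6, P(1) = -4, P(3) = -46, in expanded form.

L_0(z) = (z + 1)(z - 1)(z - 3) / [-15] = -(1/15)z^3 + (1/5)z^2 + (1/15)z - 1/5
L_1(z) = (z + 2)(z - 1)(z - 3) / [8] = (1/8)z^3 - (1/4)z^2 - (5/8)z + 3/4
L_2(z) = (z + 2)(z + 1)(z - 3) / [-12] = -(1/12)z^3 + (7/12)z + 1/2
L_3(z) = (z + 2)(z + 1)(z - 1) / [40] = (1/40)z^3 + (1/20)z^2 - (1/40)z - 1/20
P(z) = 29·L_0 + 6·L_1 + (-4)·L_2 + (-46)·L_3
  29·L_0(z) = -(29/15)z^3 + (29/5)z^2 + (29/15)z - 29/5
  6·L_1(z) = (3/4)z^3 - (3/2)z^2 - (15/4)z + 9/2
  (-4)·L_2(z) = (1/3)z^3 - (7/3)z - 2
  (-46)·L_3(z) = -(23/20)z^3 - (23/10)z^2 + (23/20)z + 23/10
Adding term by term: -2z^3 + 2z^2 - 3z - 1

P(z) = -2z^3 + 2z^2 - 3z - 1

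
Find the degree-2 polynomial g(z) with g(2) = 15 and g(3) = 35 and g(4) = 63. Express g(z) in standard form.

L_0(z) = (z - 3)(z - 4) / [2] = (1/2)z^2 - (7/2)z + 6
L_1(z) = (z - 2)(z - 4) / [-1] = -z^2 + 6z - 8
L_2(z) = (z - 2)(z - 3) / [2] = (1/2)z^2 - (5/2)z + 3
g(z) = 15·L_0 + 35·L_1 + 63·L_2
  15·L_0(z) = (15/2)z^2 - (105/2)z + 90
  35·L_1(z) = -35z^2 + 210z - 280
  63·L_2(z) = (63/2)z^2 - (315/2)z + 189
Adding term by term: 4z^2 - 1

g(z) = 4z^2 - 1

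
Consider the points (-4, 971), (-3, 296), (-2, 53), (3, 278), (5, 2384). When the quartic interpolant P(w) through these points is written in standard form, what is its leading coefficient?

4

L_0(w) = (w + 3)(w + 2)(w - 3)(w - 5) / [126] = (1/126)w^4 - (1/42)w^3 - (19/126)w^2 + (3/14)w + 5/7
L_1(w) = (w + 4)(w + 2)(w - 3)(w - 5) / [-48] = -(1/48)w^4 + (1/24)w^3 + (25/48)w^2 - (13/24)w - 5/2
L_2(w) = (w + 4)(w + 3)(w - 3)(w - 5) / [70] = (1/70)w^4 - (1/70)w^3 - (29/70)w^2 + (9/70)w + 18/7
L_3(w) = (w + 4)(w + 3)(w + 2)(w - 5) / [-420] = -(1/420)w^4 - (1/105)w^3 + (19/420)w^2 + (53/210)w + 2/7
L_4(w) = (w + 4)(w + 3)(w + 2)(w - 3) / [1008] = (1/1008)w^4 + (1/168)w^3 - (1/1008)w^2 - (3/56)w - 1/14
P(w) = 971·L_0 + 296·L_1 + 53·L_2 + 278·L_3 + 2384·L_4
Only the coefficient of w^4 is needed; take it from each L_i and combine:
971·(1/126) + 296·(-1/48) + 53·(1/70) + 278·(-1/420) + 2384·(1/1008) = 4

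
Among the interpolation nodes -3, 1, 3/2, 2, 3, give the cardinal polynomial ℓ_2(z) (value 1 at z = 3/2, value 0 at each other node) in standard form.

ℓ_2(z) = (z + 3)(z - 1)(z - 2)(z - 3) / [(9/2)·(1/2)·(-1/2)·(-3/2)]
       = (z^4 - 3z^3 - 7z^2 + 27z - 18) / (27/16)

ℓ_2(z) = (16/27)z^4 - (16/9)z^3 - (112/27)z^2 + 16z - 32/3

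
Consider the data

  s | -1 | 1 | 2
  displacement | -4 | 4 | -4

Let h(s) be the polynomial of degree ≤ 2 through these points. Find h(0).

Evaluate each Lagrange basis at s = 0:
L_0(0) = (-1)·(-2)/[(-2)·(-3)] = 1/3
L_1(0) = (1)·(-2)/[(2)·(-1)] = 1
L_2(0) = (1)·(-1)/[(3)·(1)] = -1/3
Sum: (-4)·(1/3) + 4·(1) + (-4)·(-1/3) = 4

4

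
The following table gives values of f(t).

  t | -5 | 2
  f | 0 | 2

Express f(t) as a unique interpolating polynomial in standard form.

f(t) = (2/7)t + 10/7

L_0(t) = (t - 2) / [-7] = -(1/7)t + 2/7
L_1(t) = (t + 5) / [7] = (1/7)t + 5/7
f(t) = 0·L_0 + 2·L_1
  0·L_0(t) = 0
  2·L_1(t) = (2/7)t + 10/7
Adding term by term: (2/7)t + 10/7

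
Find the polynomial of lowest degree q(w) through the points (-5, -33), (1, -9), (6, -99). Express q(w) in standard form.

Newton's divided differences:
q[-5,1] = (-9 - (-33)) / (1 - (-5)) = 4
q[1,6] = (-99 - (-9)) / (6 - 1) = -18
q[-5,1,6] = (-18 - 4) / (6 - (-5)) = -2
q(w) = -33 + 4·(w + 5) + (-2)·(w + 5)(w - 1)
Expanding: q(w) = -2w^2 - 4w - 3

q(w) = -2w^2 - 4w - 3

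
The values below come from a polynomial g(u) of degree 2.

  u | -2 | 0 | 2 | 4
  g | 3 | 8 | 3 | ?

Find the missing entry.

-12

The 3 known values determine g uniquely (degree ≤ 2).
Evaluate each Lagrange basis at u = 4:
L_0(4) = (4)·(2)/[(-2)·(-4)] = 1
L_1(4) = (6)·(2)/[(2)·(-2)] = -3
L_2(4) = (6)·(4)/[(4)·(2)] = 3
Sum: 3·(1) + 8·(-3) + 3·(3) = -12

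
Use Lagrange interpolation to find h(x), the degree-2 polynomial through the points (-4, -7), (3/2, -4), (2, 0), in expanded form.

Build the Lagrange basis polynomials:
L_0(x) = (x - 3/2)(x - 2) / [33] = (1/33)x^2 - (7/66)x + 1/11
L_1(x) = (x + 4)(x - 2) / [-11/4] = -(4/11)x^2 - (8/11)x + 32/11
L_2(x) = (x + 4)(x - 3/2) / [3] = (1/3)x^2 + (5/6)x - 2
h(x) = (-7)·L_0 + (-4)·L_1 + 0·L_2
  (-7)·L_0(x) = -(7/33)x^2 + (49/66)x - 7/11
  (-4)·L_1(x) = (16/11)x^2 + (32/11)x - 128/11
  0·L_2(x) = 0
Adding term by term: (41/33)x^2 + (241/66)x - 135/11

h(x) = (41/33)x^2 + (241/66)x - 135/11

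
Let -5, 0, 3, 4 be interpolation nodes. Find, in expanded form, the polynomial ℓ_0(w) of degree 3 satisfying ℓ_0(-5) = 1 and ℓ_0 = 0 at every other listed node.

ℓ_0(w) = w(w - 3)(w - 4) / [(-5)·(-8)·(-9)]
       = (w^3 - 7w^2 + 12w) / (-360)

ℓ_0(w) = -(1/360)w^3 + (7/360)w^2 - (1/30)w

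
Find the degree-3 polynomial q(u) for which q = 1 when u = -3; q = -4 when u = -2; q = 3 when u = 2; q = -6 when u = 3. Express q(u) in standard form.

Build the Lagrange basis polynomials:
L_0(u) = (u + 2)(u - 2)(u - 3) / [-30] = -(1/30)u^3 + (1/10)u^2 + (2/15)u - 2/5
L_1(u) = (u + 3)(u - 2)(u - 3) / [20] = (1/20)u^3 - (1/10)u^2 - (9/20)u + 9/10
L_2(u) = (u + 3)(u + 2)(u - 3) / [-20] = -(1/20)u^3 - (1/10)u^2 + (9/20)u + 9/10
L_3(u) = (u + 3)(u + 2)(u - 2) / [30] = (1/30)u^3 + (1/10)u^2 - (2/15)u - 2/5
q(u) = 1·L_0 + (-4)·L_1 + 3·L_2 + (-6)·L_3
  1·L_0(u) = -(1/30)u^3 + (1/10)u^2 + (2/15)u - 2/5
  (-4)·L_1(u) = -(1/5)u^3 + (2/5)u^2 + (9/5)u - 18/5
  3·L_2(u) = -(3/20)u^3 - (3/10)u^2 + (27/20)u + 27/10
  (-6)·L_3(u) = -(1/5)u^3 - (3/5)u^2 + (4/5)u + 12/5
Adding term by term: -(7/12)u^3 - (2/5)u^2 + (49/12)u + 11/10

q(u) = -(7/12)u^3 - (2/5)u^2 + (49/12)u + 11/10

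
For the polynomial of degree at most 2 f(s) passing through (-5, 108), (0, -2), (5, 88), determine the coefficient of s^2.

The leading coefficient equals the top divided difference f[-5,0,5].
f[-5,0] = (-2 - 108) / (0 - (-5)) = -22
f[0,5] = (88 - (-2)) / (5 - 0) = 18
f[-5,0,5] = (18 - (-22)) / (5 - (-5)) = 4

4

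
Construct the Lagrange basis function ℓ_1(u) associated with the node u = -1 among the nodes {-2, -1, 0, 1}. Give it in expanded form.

ℓ_1(u) = (u + 2)u(u - 1) / [(1)·(-1)·(-2)]
       = (u^3 + u^2 - 2u) / (2)

ℓ_1(u) = (1/2)u^3 + (1/2)u^2 - u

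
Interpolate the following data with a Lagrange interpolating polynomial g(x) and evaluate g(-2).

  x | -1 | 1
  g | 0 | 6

Evaluate each Lagrange basis at x = -2:
L_0(-2) = (-3)/[(-2)] = 3/2
L_1(-2) = (-1)/[(2)] = -1/2
Sum: 0 + 6·(-1/2) = -3

-3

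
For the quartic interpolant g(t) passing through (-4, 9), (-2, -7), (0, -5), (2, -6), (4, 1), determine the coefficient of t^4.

The leading coefficient equals the top divided difference g[-4,-2,0,2,4].
g[-4,-2] = (-7 - 9) / (-2 - (-4)) = -8
g[-2,0] = (-5 - (-7)) / (0 - (-2)) = 1
g[0,2] = (-6 - (-5)) / (2 - 0) = -1/2
g[2,4] = (1 - (-6)) / (4 - 2) = 7/2
g[-4,-2,0] = (1 - (-8)) / (0 - (-4)) = 9/4
g[-2,0,2] = (-1/2 - 1) / (2 - (-2)) = -3/8
g[0,2,4] = (7/2 - (-1/2)) / (4 - 0) = 1
g[-4,-2,0,2] = (-3/8 - 9/4) / (2 - (-4)) = -7/16
g[-2,0,2,4] = (1 - (-3/8)) / (4 - (-2)) = 11/48
g[-4,-2,0,2,4] = (11/48 - (-7/16)) / (4 - (-4)) = 1/12

1/12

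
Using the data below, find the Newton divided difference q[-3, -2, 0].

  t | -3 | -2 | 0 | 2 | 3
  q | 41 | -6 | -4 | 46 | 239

q[-3,-2] = (-6 - 41) / (-2 - (-3)) = -47
q[-2,0] = (-4 - (-6)) / (0 - (-2)) = 1
q[-3,-2,0] = (1 - (-47)) / (0 - (-3)) = 16

16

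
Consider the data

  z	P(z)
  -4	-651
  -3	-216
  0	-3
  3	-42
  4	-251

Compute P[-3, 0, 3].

P[-3,0] = (-3 - (-216)) / (0 - (-3)) = 71
P[0,3] = (-42 - (-3)) / (3 - 0) = -13
P[-3,0,3] = (-13 - 71) / (3 - (-3)) = -14

-14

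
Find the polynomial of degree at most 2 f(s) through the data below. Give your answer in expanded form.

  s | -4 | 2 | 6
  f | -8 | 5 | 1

Build the Lagrange basis polynomials:
L_0(s) = (s - 2)(s - 6) / [60] = (1/60)s^2 - (2/15)s + 1/5
L_1(s) = (s + 4)(s - 6) / [-24] = -(1/24)s^2 + (1/12)s + 1
L_2(s) = (s + 4)(s - 2) / [40] = (1/40)s^2 + (1/20)s - 1/5
f(s) = (-8)·L_0 + 5·L_1 + 1·L_2
  (-8)·L_0(s) = -(2/15)s^2 + (16/15)s - 8/5
  5·L_1(s) = -(5/24)s^2 + (5/12)s + 5
  1·L_2(s) = (1/40)s^2 + (1/20)s - 1/5
Adding term by term: -(19/60)s^2 + (23/15)s + 16/5

f(s) = -(19/60)s^2 + (23/15)s + 16/5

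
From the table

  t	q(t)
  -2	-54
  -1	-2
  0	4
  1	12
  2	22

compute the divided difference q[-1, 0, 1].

q[-1,0] = (4 - (-2)) / (0 - (-1)) = 6
q[0,1] = (12 - 4) / (1 - 0) = 8
q[-1,0,1] = (8 - 6) / (1 - (-1)) = 1

1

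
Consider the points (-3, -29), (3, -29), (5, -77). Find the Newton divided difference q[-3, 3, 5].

q[-3,3] = (-29 - (-29)) / (3 - (-3)) = 0
q[3,5] = (-77 - (-29)) / (5 - 3) = -24
q[-3,3,5] = (-24 - 0) / (5 - (-3)) = -3

-3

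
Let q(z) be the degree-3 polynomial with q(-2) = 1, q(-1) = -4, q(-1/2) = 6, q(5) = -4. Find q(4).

Evaluate each Lagrange basis at z = 4:
L_0(4) = (5)·(9/2)·(-1)/[(-1)·(-3/2)·(-7)] = 15/7
L_1(4) = (6)·(9/2)·(-1)/[(1)·(-1/2)·(-6)] = -9
L_2(4) = (6)·(5)·(-1)/[(3/2)·(1/2)·(-11/2)] = 80/11
L_3(4) = (6)·(5)·(9/2)/[(7)·(6)·(11/2)] = 45/77
Sum: 1·(15/7) + (-4)·(-9) + 6·(80/11) + (-4)·(45/77) = 6117/77

6117/77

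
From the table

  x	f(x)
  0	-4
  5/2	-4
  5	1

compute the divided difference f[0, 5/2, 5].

2/5

f[0,5/2] = (-4 - (-4)) / (5/2 - 0) = 0
f[5/2,5] = (1 - (-4)) / (5 - 5/2) = 2
f[0,5/2,5] = (2 - 0) / (5 - 0) = 2/5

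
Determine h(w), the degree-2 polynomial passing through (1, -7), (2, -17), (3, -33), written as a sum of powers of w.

Build the Lagrange basis polynomials:
L_0(w) = (w - 2)(w - 3) / [2] = (1/2)w^2 - (5/2)w + 3
L_1(w) = (w - 1)(w - 3) / [-1] = -w^2 + 4w - 3
L_2(w) = (w - 1)(w - 2) / [2] = (1/2)w^2 - (3/2)w + 1
h(w) = (-7)·L_0 + (-17)·L_1 + (-33)·L_2
  (-7)·L_0(w) = -(7/2)w^2 + (35/2)w - 21
  (-17)·L_1(w) = 17w^2 - 68w + 51
  (-33)·L_2(w) = -(33/2)w^2 + (99/2)w - 33
Adding term by term: -3w^2 - w - 3

h(w) = -3w^2 - w - 3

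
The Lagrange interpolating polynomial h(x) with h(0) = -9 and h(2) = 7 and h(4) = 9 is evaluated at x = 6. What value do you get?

-3

L_0(6) = (4)·(2)/[(-2)·(-4)] = 1
L_1(6) = (6)·(2)/[(2)·(-2)] = -3
L_2(6) = (6)·(4)/[(4)·(2)] = 3
Sum: (-9)·(1) + 7·(-3) + 9·(3) = -3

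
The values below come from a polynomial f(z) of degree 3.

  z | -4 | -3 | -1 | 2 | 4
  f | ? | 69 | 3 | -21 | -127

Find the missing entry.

153

The 4 known values determine f uniquely (degree ≤ 3).
L_0(-4) = (-3)·(-6)·(-8)/[(-2)·(-5)·(-7)] = 72/35
L_1(-4) = (-1)·(-6)·(-8)/[(2)·(-3)·(-5)] = -8/5
L_2(-4) = (-1)·(-3)·(-8)/[(5)·(3)·(-2)] = 4/5
L_3(-4) = (-1)·(-3)·(-6)/[(7)·(5)·(2)] = -9/35
Sum: 69·(72/35) + 3·(-8/5) + (-21)·(4/5) + (-127)·(-9/35) = 153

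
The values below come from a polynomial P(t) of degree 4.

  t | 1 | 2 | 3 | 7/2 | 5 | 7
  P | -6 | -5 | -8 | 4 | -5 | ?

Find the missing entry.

The 5 known values determine P uniquely (degree ≤ 4).
L_0(7) = (5)·(4)·(7/2)·(2)/[(-1)·(-2)·(-5/2)·(-4)] = 7
L_1(7) = (6)·(4)·(7/2)·(2)/[(1)·(-1)·(-3/2)·(-3)] = -112/3
L_2(7) = (6)·(5)·(7/2)·(2)/[(2)·(1)·(-1/2)·(-2)] = 105
L_3(7) = (6)·(5)·(4)·(2)/[(5/2)·(3/2)·(1/2)·(-3/2)] = -256/3
L_4(7) = (6)·(5)·(4)·(7/2)/[(4)·(3)·(2)·(3/2)] = 35/3
Sum: (-6)·(7) + (-5)·(-112/3) + (-8)·(105) + 4·(-256/3) + (-5)·(35/3) = -1095

-1095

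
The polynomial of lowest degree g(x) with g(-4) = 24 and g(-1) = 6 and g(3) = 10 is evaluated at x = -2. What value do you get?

10

Using Newton's divided-difference form:
g[-4,-1] = (6 - 24) / (-1 - (-4)) = -6
g[-1,3] = (10 - 6) / (3 - (-1)) = 1
g[-4,-1,3] = (1 - (-6)) / (3 - (-4)) = 1
g(-2) = 24 + (-6)·(2) + 1·(2)·(-1) = 10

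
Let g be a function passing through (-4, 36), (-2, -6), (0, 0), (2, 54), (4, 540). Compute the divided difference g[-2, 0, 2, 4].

8

g[-2,0] = (0 - (-6)) / (0 - (-2)) = 3
g[0,2] = (54 - 0) / (2 - 0) = 27
g[2,4] = (540 - 54) / (4 - 2) = 243
g[-2,0,2] = (27 - 3) / (2 - (-2)) = 6
g[0,2,4] = (243 - 27) / (4 - 0) = 54
g[-2,0,2,4] = (54 - 6) / (4 - (-2)) = 8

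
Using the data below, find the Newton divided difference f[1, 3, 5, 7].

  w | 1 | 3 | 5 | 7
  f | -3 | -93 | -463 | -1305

-4

f[1,3] = (-93 - (-3)) / (3 - 1) = -45
f[3,5] = (-463 - (-93)) / (5 - 3) = -185
f[5,7] = (-1305 - (-463)) / (7 - 5) = -421
f[1,3,5] = (-185 - (-45)) / (5 - 1) = -35
f[3,5,7] = (-421 - (-185)) / (7 - 3) = -59
f[1,3,5,7] = (-59 - (-35)) / (7 - 1) = -4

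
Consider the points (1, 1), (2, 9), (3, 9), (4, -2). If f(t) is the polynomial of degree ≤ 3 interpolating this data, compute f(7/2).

L_0(7/2) = (3/2)·(1/2)·(-1/2)/[(-1)·(-2)·(-3)] = 1/16
L_1(7/2) = (5/2)·(1/2)·(-1/2)/[(1)·(-1)·(-2)] = -5/16
L_2(7/2) = (5/2)·(3/2)·(-1/2)/[(2)·(1)·(-1)] = 15/16
L_3(7/2) = (5/2)·(3/2)·(1/2)/[(3)·(2)·(1)] = 5/16
Sum: 1·(1/16) + 9·(-5/16) + 9·(15/16) + (-2)·(5/16) = 81/16

81/16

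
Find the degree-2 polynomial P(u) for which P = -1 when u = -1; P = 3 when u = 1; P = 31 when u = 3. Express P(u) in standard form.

L_0(u) = (u - 1)(u - 3) / [8] = (1/8)u^2 - (1/2)u + 3/8
L_1(u) = (u + 1)(u - 3) / [-4] = -(1/4)u^2 + (1/2)u + 3/4
L_2(u) = (u + 1)(u - 1) / [8] = (1/8)u^2 - 1/8
P(u) = (-1)·L_0 + 3·L_1 + 31·L_2
  (-1)·L_0(u) = -(1/8)u^2 + (1/2)u - 3/8
  3·L_1(u) = -(3/4)u^2 + (3/2)u + 9/4
  31·L_2(u) = (31/8)u^2 - 31/8
Adding term by term: 3u^2 + 2u - 2

P(u) = 3u^2 + 2u - 2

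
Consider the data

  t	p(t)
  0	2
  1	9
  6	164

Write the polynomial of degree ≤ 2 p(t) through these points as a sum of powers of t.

L_0(t) = (t - 1)(t - 6) / [6] = (1/6)t^2 - (7/6)t + 1
L_1(t) = t(t - 6) / [-5] = -(1/5)t^2 + (6/5)t
L_2(t) = t(t - 1) / [30] = (1/30)t^2 - (1/30)t
p(t) = 2·L_0 + 9·L_1 + 164·L_2
  2·L_0(t) = (1/3)t^2 - (7/3)t + 2
  9·L_1(t) = -(9/5)t^2 + (54/5)t
  164·L_2(t) = (82/15)t^2 - (82/15)t
Adding term by term: 4t^2 + 3t + 2

p(t) = 4t^2 + 3t + 2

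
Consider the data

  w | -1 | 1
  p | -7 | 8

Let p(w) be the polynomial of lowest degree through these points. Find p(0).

Evaluate each Lagrange basis at w = 0:
L_0(0) = (-1)/[(-2)] = 1/2
L_1(0) = (1)/[(2)] = 1/2
Sum: (-7)·(1/2) + 8·(1/2) = 1/2

1/2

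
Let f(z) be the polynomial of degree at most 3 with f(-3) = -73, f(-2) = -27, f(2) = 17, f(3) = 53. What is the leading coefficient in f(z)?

The leading coefficient equals the top divided difference f[-3,-2,2,3].
f[-3,-2] = (-27 - (-73)) / (-2 - (-3)) = 46
f[-2,2] = (17 - (-27)) / (2 - (-2)) = 11
f[2,3] = (53 - 17) / (3 - 2) = 36
f[-3,-2,2] = (11 - 46) / (2 - (-3)) = -7
f[-2,2,3] = (36 - 11) / (3 - (-2)) = 5
f[-3,-2,2,3] = (5 - (-7)) / (3 - (-3)) = 2

2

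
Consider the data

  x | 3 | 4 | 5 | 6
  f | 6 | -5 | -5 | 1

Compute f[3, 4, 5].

f[3,4] = (-5 - 6) / (4 - 3) = -11
f[4,5] = (-5 - (-5)) / (5 - 4) = 0
f[3,4,5] = (0 - (-11)) / (5 - 3) = 11/2

11/2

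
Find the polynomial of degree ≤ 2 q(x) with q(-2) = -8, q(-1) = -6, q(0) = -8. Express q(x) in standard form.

Newton's divided differences:
q[-2,-1] = (-6 - (-8)) / (-1 - (-2)) = 2
q[-1,0] = (-8 - (-6)) / (0 - (-1)) = -2
q[-2,-1,0] = (-2 - 2) / (0 - (-2)) = -2
q(x) = -8 + 2·(x + 2) + (-2)·(x + 2)(x + 1)
Expanding: q(x) = -2x^2 - 4x - 8

q(x) = -2x^2 - 4x - 8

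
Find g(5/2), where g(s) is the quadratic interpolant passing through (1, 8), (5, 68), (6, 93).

23

Evaluate each Lagrange basis at s = 5/2:
L_0(5/2) = (-5/2)·(-7/2)/[(-4)·(-5)] = 7/16
L_1(5/2) = (3/2)·(-7/2)/[(4)·(-1)] = 21/16
L_2(5/2) = (3/2)·(-5/2)/[(5)·(1)] = -3/4
Sum: 8·(7/16) + 68·(21/16) + 93·(-3/4) = 23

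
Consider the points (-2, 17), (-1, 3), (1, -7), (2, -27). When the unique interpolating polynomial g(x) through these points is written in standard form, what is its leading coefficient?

-2

L_0(x) = (x + 1)(x - 1)(x - 2) / [-12] = -(1/12)x^3 + (1/6)x^2 + (1/12)x - 1/6
L_1(x) = (x + 2)(x - 1)(x - 2) / [6] = (1/6)x^3 - (1/6)x^2 - (2/3)x + 2/3
L_2(x) = (x + 2)(x + 1)(x - 2) / [-6] = -(1/6)x^3 - (1/6)x^2 + (2/3)x + 2/3
L_3(x) = (x + 2)(x + 1)(x - 1) / [12] = (1/12)x^3 + (1/6)x^2 - (1/12)x - 1/6
g(x) = 17·L_0 + 3·L_1 + (-7)·L_2 + (-27)·L_3
Only the coefficient of x^3 is needed; take it from each L_i and combine:
17·(-1/12) + 3·(1/6) + (-7)·(-1/6) + (-27)·(1/12) = -2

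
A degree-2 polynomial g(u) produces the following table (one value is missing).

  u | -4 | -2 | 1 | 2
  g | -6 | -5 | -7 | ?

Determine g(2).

-43/5

The 3 known values determine g uniquely (degree ≤ 2).
Evaluate each Lagrange basis at u = 2:
L_0(2) = (4)·(1)/[(-2)·(-5)] = 2/5
L_1(2) = (6)·(1)/[(2)·(-3)] = -1
L_2(2) = (6)·(4)/[(5)·(3)] = 8/5
Sum: (-6)·(2/5) + (-5)·(-1) + (-7)·(8/5) = -43/5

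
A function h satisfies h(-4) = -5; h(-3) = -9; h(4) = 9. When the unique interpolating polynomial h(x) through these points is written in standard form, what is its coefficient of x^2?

The leading coefficient equals the top divided difference h[-4,-3,4].
h[-4,-3] = (-9 - (-5)) / (-3 - (-4)) = -4
h[-3,4] = (9 - (-9)) / (4 - (-3)) = 18/7
h[-4,-3,4] = (18/7 - (-4)) / (4 - (-4)) = 23/28

23/28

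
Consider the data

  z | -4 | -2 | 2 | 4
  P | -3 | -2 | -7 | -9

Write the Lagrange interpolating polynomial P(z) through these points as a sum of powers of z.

P(z) = (1/24)z^3 - (1/8)z^2 - (17/12)z - 4

L_0(z) = (z + 2)(z - 2)(z - 4) / [-96] = -(1/96)z^3 + (1/24)z^2 + (1/24)z - 1/6
L_1(z) = (z + 4)(z - 2)(z - 4) / [48] = (1/48)z^3 - (1/24)z^2 - (1/3)z + 2/3
L_2(z) = (z + 4)(z + 2)(z - 4) / [-48] = -(1/48)z^3 - (1/24)z^2 + (1/3)z + 2/3
L_3(z) = (z + 4)(z + 2)(z - 2) / [96] = (1/96)z^3 + (1/24)z^2 - (1/24)z - 1/6
P(z) = (-3)·L_0 + (-2)·L_1 + (-7)·L_2 + (-9)·L_3
  (-3)·L_0(z) = (1/32)z^3 - (1/8)z^2 - (1/8)z + 1/2
  (-2)·L_1(z) = -(1/24)z^3 + (1/12)z^2 + (2/3)z - 4/3
  (-7)·L_2(z) = (7/48)z^3 + (7/24)z^2 - (7/3)z - 14/3
  (-9)·L_3(z) = -(3/32)z^3 - (3/8)z^2 + (3/8)z + 3/2
Adding term by term: (1/24)z^3 - (1/8)z^2 - (17/12)z - 4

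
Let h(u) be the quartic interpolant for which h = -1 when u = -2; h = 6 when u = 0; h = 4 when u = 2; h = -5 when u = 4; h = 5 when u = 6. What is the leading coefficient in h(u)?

The leading coefficient equals the top divided difference h[-2,0,2,4,6].
h[-2,0] = (6 - (-1)) / (0 - (-2)) = 7/2
h[0,2] = (4 - 6) / (2 - 0) = -1
h[2,4] = (-5 - 4) / (4 - 2) = -9/2
h[4,6] = (5 - (-5)) / (6 - 4) = 5
h[-2,0,2] = (-1 - 7/2) / (2 - (-2)) = -9/8
h[0,2,4] = (-9/2 - (-1)) / (4 - 0) = -7/8
h[2,4,6] = (5 - (-9/2)) / (6 - 2) = 19/8
h[-2,0,2,4] = (-7/8 - (-9/8)) / (4 - (-2)) = 1/24
h[0,2,4,6] = (19/8 - (-7/8)) / (6 - 0) = 13/24
h[-2,0,2,4,6] = (13/24 - 1/24) / (6 - (-2)) = 1/16

1/16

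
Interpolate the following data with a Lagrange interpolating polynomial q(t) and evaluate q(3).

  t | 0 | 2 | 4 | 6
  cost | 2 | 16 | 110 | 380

47

L_0(3) = (1)·(-1)·(-3)/[(-2)·(-4)·(-6)] = -1/16
L_1(3) = (3)·(-1)·(-3)/[(2)·(-2)·(-4)] = 9/16
L_2(3) = (3)·(1)·(-3)/[(4)·(2)·(-2)] = 9/16
L_3(3) = (3)·(1)·(-1)/[(6)·(4)·(2)] = -1/16
Sum: 2·(-1/16) + 16·(9/16) + 110·(9/16) + 380·(-1/16) = 47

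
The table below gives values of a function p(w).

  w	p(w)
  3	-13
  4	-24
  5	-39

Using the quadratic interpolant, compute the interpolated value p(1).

-3

Using Newton's divided-difference form:
p[3,4] = (-24 - (-13)) / (4 - 3) = -11
p[4,5] = (-39 - (-24)) / (5 - 4) = -15
p[3,4,5] = (-15 - (-11)) / (5 - 3) = -2
p(1) = -13 + (-11)·(-2) + (-2)·(-2)·(-3) = -3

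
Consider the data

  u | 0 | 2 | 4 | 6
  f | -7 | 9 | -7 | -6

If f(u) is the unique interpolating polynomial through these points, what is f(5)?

Using Newton's divided-difference form:
f[0,2] = (9 - (-7)) / (2 - 0) = 8
f[2,4] = (-7 - 9) / (4 - 2) = -8
f[4,6] = (-6 - (-7)) / (6 - 4) = 1/2
f[0,2,4] = (-8 - 8) / (4 - 0) = -4
f[2,4,6] = (1/2 - (-8)) / (6 - 2) = 17/8
f[0,2,4,6] = (17/8 - (-4)) / (6 - 0) = 49/48
f(5) = -7 + 8·(5) + (-4)·(5)·(3) + (49/48)·(5)·(3)·(1) = -187/16

-187/16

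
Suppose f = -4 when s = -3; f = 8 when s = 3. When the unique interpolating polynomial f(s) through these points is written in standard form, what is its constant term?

Build the Lagrange basis polynomials:
L_0(s) = (s - 3) / [-6] = -(1/6)s + 1/2
L_1(s) = (s + 3) / [6] = (1/6)s + 1/2
f(s) = (-4)·L_0 + 8·L_1
Only the constant term is needed; take it from each L_i and combine:
(-4)·(1/2) + 8·(1/2) = 2

2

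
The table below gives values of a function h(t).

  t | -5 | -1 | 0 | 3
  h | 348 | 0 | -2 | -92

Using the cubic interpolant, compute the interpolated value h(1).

-6

Evaluate each Lagrange basis at t = 1:
L_0(1) = (2)·(1)·(-2)/[(-4)·(-5)·(-8)] = 1/40
L_1(1) = (6)·(1)·(-2)/[(4)·(-1)·(-4)] = -3/4
L_2(1) = (6)·(2)·(-2)/[(5)·(1)·(-3)] = 8/5
L_3(1) = (6)·(2)·(1)/[(8)·(4)·(3)] = 1/8
Sum: 348·(1/40) + 0 + (-2)·(8/5) + (-92)·(1/8) = -6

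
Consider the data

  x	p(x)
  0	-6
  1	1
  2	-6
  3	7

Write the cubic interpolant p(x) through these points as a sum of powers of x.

L_0(x) = (x - 1)(x - 2)(x - 3) / [-6] = -(1/6)x^3 + x^2 - (11/6)x + 1
L_1(x) = x(x - 2)(x - 3) / [2] = (1/2)x^3 - (5/2)x^2 + 3x
L_2(x) = x(x - 1)(x - 3) / [-2] = -(1/2)x^3 + 2x^2 - (3/2)x
L_3(x) = x(x - 1)(x - 2) / [6] = (1/6)x^3 - (1/2)x^2 + (1/3)x
p(x) = (-6)·L_0 + 1·L_1 + (-6)·L_2 + 7·L_3
  (-6)·L_0(x) = x^3 - 6x^2 + 11x - 6
  1·L_1(x) = (1/2)x^3 - (5/2)x^2 + 3x
  (-6)·L_2(x) = 3x^3 - 12x^2 + 9x
  7·L_3(x) = (7/6)x^3 - (7/2)x^2 + (7/3)x
Adding term by term: (17/3)x^3 - 24x^2 + (76/3)x - 6

p(x) = (17/3)x^3 - 24x^2 + (76/3)x - 6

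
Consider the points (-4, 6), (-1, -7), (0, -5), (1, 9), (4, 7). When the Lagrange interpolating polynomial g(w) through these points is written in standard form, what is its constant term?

-5

Build the Lagrange basis polynomials:
L_0(w) = (w + 1)w(w - 1)(w - 4) / [480] = (1/480)w^4 - (1/120)w^3 - (1/480)w^2 + (1/120)w
L_1(w) = (w + 4)w(w - 1)(w - 4) / [-30] = -(1/30)w^4 + (1/30)w^3 + (8/15)w^2 - (8/15)w
L_2(w) = (w + 4)(w + 1)(w - 1)(w - 4) / [16] = (1/16)w^4 - (17/16)w^2 + 1
L_3(w) = (w + 4)(w + 1)w(w - 4) / [-30] = -(1/30)w^4 - (1/30)w^3 + (8/15)w^2 + (8/15)w
L_4(w) = (w + 4)(w + 1)w(w - 1) / [480] = (1/480)w^4 + (1/120)w^3 - (1/480)w^2 - (1/120)w
g(w) = 6·L_0 + (-7)·L_1 + (-5)·L_2 + 9·L_3 + 7·L_4
Only the constant term is needed; take it from each L_i and combine:
6·(0) + (-7)·(0) + (-5)·(1) + 9·(0) + 7·(0) = -5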